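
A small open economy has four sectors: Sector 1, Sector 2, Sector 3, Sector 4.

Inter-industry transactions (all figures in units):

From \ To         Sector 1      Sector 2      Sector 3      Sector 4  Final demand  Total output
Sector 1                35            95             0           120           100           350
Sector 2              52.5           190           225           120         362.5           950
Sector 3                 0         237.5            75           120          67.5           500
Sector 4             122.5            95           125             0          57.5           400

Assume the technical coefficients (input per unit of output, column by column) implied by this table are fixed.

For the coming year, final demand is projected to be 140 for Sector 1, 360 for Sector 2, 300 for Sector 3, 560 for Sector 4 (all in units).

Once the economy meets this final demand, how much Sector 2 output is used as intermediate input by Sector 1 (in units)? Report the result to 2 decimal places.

z_21 = 125.34

Technical coefficients a_ij = z_ij / X_j:
  a_11 = 35/350 = 0.10, a_21 = 52.5/350 = 0.15, a_31 = 0/350 = 0.00, a_41 = 122.5/350 = 0.35
  a_12 = 95/950 = 0.10, a_22 = 190/950 = 0.20, a_32 = 237.5/950 = 0.25, a_42 = 95/950 = 0.10
  a_13 = 0/500 = 0.00, a_23 = 225/500 = 0.45, a_33 = 75/500 = 0.15, a_43 = 125/500 = 0.25
  a_14 = 120/400 = 0.30, a_24 = 120/400 = 0.30, a_34 = 120/400 = 0.30, a_44 = 0/400 = 0.00
I − A =
  [   0.90    -0.10     0.00    -0.30]
  [  -0.15     0.80    -0.45    -0.30]
  [   0.00    -0.25     0.85    -0.30]
  [  -0.35    -0.10    -0.25     1.00]
Compute the cofactors C_ij = (−1)^(i+j)·(3×3 minor ij) of I−A; the adjugate is their transpose:
adj(I−A) = Cᵀ =
  [ 0.44975   0.12175   0.12600   0.20925]
  [ 0.25275   0.60825   0.43650   0.38925]
  [ 0.15225   0.23625   0.57900   0.29025]
  [ 0.22075   0.16250   0.23250   0.49800]
det(I−A) = Σ_j (I−A)_1j·C_1j = (0.90)(0.44975) + (-0.10)(0.25275) + (0.00)(0.15225) + (-0.30)(0.22075) = 0.313275
(I − A)⁻¹ = adj(I−A) / det(I−A) ≈
  [   1.4356     0.3886     0.4022     0.6679]
  [   0.8068     1.9416     1.3933     1.2425]
  [   0.4860     0.7541     1.8482     0.9265]
  [   0.7047     0.5187     0.7422     1.5897]
First solve x = (I − A)⁻¹ d = adj(I−A)·d / det(I−A); in particular x_1 = (0.44975·140 + 0.12175·360 + 0.12600·300 + 0.20925·560) / 0.313275 = 261.775 / 0.313275 ≈ 835.6077.
Intermediate flow from 2 to 1: z_21 = a_21 · x_1 = 0.15 × 261.775 / 0.313275 = 39.26625 / 0.313275 ≈ 125.34.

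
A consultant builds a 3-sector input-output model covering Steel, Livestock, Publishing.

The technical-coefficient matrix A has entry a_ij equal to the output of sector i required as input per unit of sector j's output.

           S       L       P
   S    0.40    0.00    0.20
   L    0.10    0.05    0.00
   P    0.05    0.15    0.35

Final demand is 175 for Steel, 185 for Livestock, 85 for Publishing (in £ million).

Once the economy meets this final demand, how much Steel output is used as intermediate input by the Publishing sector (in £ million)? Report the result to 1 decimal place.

I − A =
  [   0.60     0.00    -0.20]
  [  -0.10     0.95     0.00]
  [  -0.05    -0.15     0.65]
Cofactors of I−A, C_ij = (−1)^(i+j)·(minor ij) (rows/columns in the sector order above):
  C_11 = (0.95)(0.65) − (0.00)(-0.15) = 0.6175
  C_12 = −[(-0.10)(0.65) − (0.00)(-0.05)] = 0.0650
  C_13 = (-0.10)(-0.15) − (0.95)(-0.05) = 0.0625
  C_21 = −[(0.00)(0.65) − (-0.20)(-0.15)] = 0.0300
  C_22 = (0.60)(0.65) − (-0.20)(-0.05) = 0.3800
  C_23 = −[(0.60)(-0.15) − (0.00)(-0.05)] = 0.0900
  C_31 = (0.00)(0.00) − (-0.20)(0.95) = 0.1900
  C_32 = −[(0.60)(0.00) − (-0.20)(-0.10)] = 0.0200
  C_33 = (0.60)(0.95) − (0.00)(-0.10) = 0.5700
det(I−A) = Σ_j (I−A)_1j·C_1j = (0.60)(0.6175) + (0.00)(0.0650) + (-0.20)(0.0625) = 0.3580
adj(I−A) = Cᵀ =
  [ 0.6175   0.0300   0.1900]
  [ 0.0650   0.3800   0.0200]
  [ 0.0625   0.0900   0.5700]
(I − A)⁻¹ = adj(I−A) / det(I−A) ≈
  [   1.7249     0.0838     0.5307]
  [   0.1816     1.0615     0.0559]
  [   0.1746     0.2514     1.5922]
First solve x = (I − A)⁻¹ d = adj(I−A)·d / det(I−A); in particular x_P = (0.0625·175 + 0.0900·185 + 0.5700·85) / 0.3580 = 76.0375 / 0.3580 ≈ 212.395.
Intermediate flow from S to P: z_SP = a_SP · x_P = 0.20 × 76.0375 / 0.3580 = 15.2075 / 0.3580 ≈ 42.5.

z_SP = 42.5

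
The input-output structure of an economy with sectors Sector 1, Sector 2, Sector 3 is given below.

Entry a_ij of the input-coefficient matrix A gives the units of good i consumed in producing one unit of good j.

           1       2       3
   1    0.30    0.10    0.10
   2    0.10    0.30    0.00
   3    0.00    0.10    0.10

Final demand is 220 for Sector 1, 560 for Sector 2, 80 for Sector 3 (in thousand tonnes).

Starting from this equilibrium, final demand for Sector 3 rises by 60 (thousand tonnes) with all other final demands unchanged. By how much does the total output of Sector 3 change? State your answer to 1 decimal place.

Δx_3 = 66.8

I − A =
  [   0.70    -0.10    -0.10]
  [  -0.10     0.70     0.00]
  [   0.00    -0.10     0.90]
Cofactors of I−A, C_ij = (−1)^(i+j)·(minor ij) (rows/columns in the sector order above):
  C_11 = (0.70)(0.90) − (0.00)(-0.10) = 0.6300
  C_12 = −[(-0.10)(0.90) − (0.00)(0.00)] = 0.0900
  C_13 = (-0.10)(-0.10) − (0.70)(0.00) = 0.0100
  C_21 = −[(-0.10)(0.90) − (-0.10)(-0.10)] = 0.1000
  C_22 = (0.70)(0.90) − (-0.10)(0.00) = 0.6300
  C_23 = −[(0.70)(-0.10) − (-0.10)(0.00)] = 0.0700
  C_31 = (-0.10)(0.00) − (-0.10)(0.70) = 0.0700
  C_32 = −[(0.70)(0.00) − (-0.10)(-0.10)] = 0.0100
  C_33 = (0.70)(0.70) − (-0.10)(-0.10) = 0.4800
det(I−A) = Σ_j (I−A)_1j·C_1j = (0.70)(0.6300) + (-0.10)(0.0900) + (-0.10)(0.0100) = 0.4310
adj(I−A) = Cᵀ =
  [ 0.6300   0.1000   0.0700]
  [ 0.0900   0.6300   0.0100]
  [ 0.0100   0.0700   0.4800]
(I − A)⁻¹ = adj(I−A) / det(I−A) ≈
  [   1.4617     0.2320     0.1624]
  [   0.2088     1.4617     0.0232]
  [   0.0232     0.1624     1.1137]
Δx = (I − A)⁻¹ Δd with Δd having +60 in the Sector 3 component and 0 elsewhere.
So Δx_3 = L_33 · (+60), where L_33 = adj(I−A)_33 / det(I−A) = 0.4800 / 0.4310.
Δx_3 = 0.4800 × (+60) / 0.4310 = 28.80 / 0.4310 ≈ 66.8.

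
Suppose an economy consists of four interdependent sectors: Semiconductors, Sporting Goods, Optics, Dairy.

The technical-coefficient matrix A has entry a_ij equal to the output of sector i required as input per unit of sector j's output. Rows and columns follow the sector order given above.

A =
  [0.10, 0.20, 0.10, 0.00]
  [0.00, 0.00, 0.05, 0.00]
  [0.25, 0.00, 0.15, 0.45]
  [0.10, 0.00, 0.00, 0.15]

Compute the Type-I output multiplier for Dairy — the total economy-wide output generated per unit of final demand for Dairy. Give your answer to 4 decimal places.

m_4 = 1.9492

I − A =
  [   0.90    -0.20    -0.10     0.00]
  [   0.00     1.00    -0.05     0.00]
  [  -0.25     0.00     0.85    -0.45]
  [  -0.10     0.00     0.00     0.85]
Compute the cofactors C_ij = (−1)^(i+j)·(3×3 minor ij) of I−A; the adjugate is their transpose:
adj(I−A) = Cᵀ =
  [ 0.722500   0.144500   0.093500   0.049500]
  [ 0.012875   0.624500   0.038250   0.020250]
  [ 0.257500   0.051500   0.765000   0.405000]
  [ 0.085000   0.017000   0.011000   0.737500]
det(I−A) = Σ_j (I−A)_1j·C_1j = (0.90)(0.722500) + (-0.20)(0.012875) + (-0.10)(0.257500) + (0.00)(0.085000) = 0.621925
(I − A)⁻¹ = adj(I−A) / det(I−A) ≈
  [   1.16172     0.23234     0.15034     0.07959]
  [   0.02070     1.00414     0.06150     0.03256]
  [   0.41404     0.08281     1.23005     0.65120]
  [   0.13667     0.02733     0.01769     1.18583]
The output multiplier for sector j is the column-j sum of the Leontief inverse (I − A)⁻¹ = adj(I−A) / det(I−A).
Column 4 of adj(I−A): (0.049500, 0.020250, 0.405000, 0.737500); det(I−A) = 0.621925.
m_4 = (0.049500 + 0.020250 + 0.405000 + 0.737500) / 0.621925 = 1.21225 / 0.621925 ≈ 1.9492.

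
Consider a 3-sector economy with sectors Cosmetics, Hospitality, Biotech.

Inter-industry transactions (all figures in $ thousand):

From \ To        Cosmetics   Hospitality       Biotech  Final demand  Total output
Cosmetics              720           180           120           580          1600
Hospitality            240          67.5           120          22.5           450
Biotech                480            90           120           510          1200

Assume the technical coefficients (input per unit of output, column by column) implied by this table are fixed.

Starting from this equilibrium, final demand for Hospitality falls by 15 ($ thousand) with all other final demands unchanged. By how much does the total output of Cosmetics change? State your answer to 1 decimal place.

Technical coefficients a_ij = z_ij / X_j:
  a_11 = 720/1600 = 0.45, a_21 = 240/1600 = 0.15, a_31 = 480/1600 = 0.30
  a_12 = 180/450 = 0.40, a_22 = 67.5/450 = 0.15, a_32 = 90/450 = 0.20
  a_13 = 120/1200 = 0.10, a_23 = 120/1200 = 0.10, a_33 = 120/1200 = 0.10
I − A =
  [   0.55    -0.40    -0.10]
  [  -0.15     0.85    -0.10]
  [  -0.30    -0.20     0.90]
Cofactors of I−A, C_ij = (−1)^(i+j)·(minor ij) (rows/columns in the sector order above):
  C_11 = (0.85)(0.90) − (-0.10)(-0.20) = 0.7450
  C_12 = −[(-0.15)(0.90) − (-0.10)(-0.30)] = 0.1650
  C_13 = (-0.15)(-0.20) − (0.85)(-0.30) = 0.2850
  C_21 = −[(-0.40)(0.90) − (-0.10)(-0.20)] = 0.3800
  C_22 = (0.55)(0.90) − (-0.10)(-0.30) = 0.4650
  C_23 = −[(0.55)(-0.20) − (-0.40)(-0.30)] = 0.2300
  C_31 = (-0.40)(-0.10) − (-0.10)(0.85) = 0.1250
  C_32 = −[(0.55)(-0.10) − (-0.10)(-0.15)] = 0.0700
  C_33 = (0.55)(0.85) − (-0.40)(-0.15) = 0.4075
det(I−A) = Σ_j (I−A)_1j·C_1j = (0.55)(0.7450) + (-0.40)(0.1650) + (-0.10)(0.2850) = 0.31525
adj(I−A) = Cᵀ =
  [ 0.7450   0.3800   0.1250]
  [ 0.1650   0.4650   0.0700]
  [ 0.2850   0.2300   0.4075]
(I − A)⁻¹ = adj(I−A) / det(I−A) ≈
  [   2.3632     1.2054     0.3965]
  [   0.5234     1.4750     0.2220]
  [   0.9040     0.7296     1.2926]
Δx = (I − A)⁻¹ Δd with Δd having -15 in the Hospitality component and 0 elsewhere.
So Δx_1 = L_12 · (-15), where L_12 = adj(I−A)_12 / det(I−A) = 0.3800 / 0.31525.
Δx_1 = 0.3800 × (-15) / 0.31525 = -5.70 / 0.31525 ≈ -18.1.

Δx_1 = -18.1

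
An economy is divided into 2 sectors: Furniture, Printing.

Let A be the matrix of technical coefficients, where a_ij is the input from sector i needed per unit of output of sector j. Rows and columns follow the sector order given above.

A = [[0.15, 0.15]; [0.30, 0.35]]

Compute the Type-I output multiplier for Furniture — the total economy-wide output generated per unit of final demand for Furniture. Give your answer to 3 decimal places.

I − A =
  [   0.85    -0.15]
  [  -0.30     0.65]
det(I−A) = (0.85)(0.65) − (-0.15)(-0.30) = 0.5075
adj(I−A) = [[0.65, 0.15], [0.30, 0.85]]
(I − A)⁻¹ = adj(I−A) / det(I−A) ≈
  [   1.2808     0.2956]
  [   0.5911     1.6749]
The output multiplier for sector j is the column-j sum of the Leontief inverse (I − A)⁻¹ = adj(I−A) / det(I−A).
Column F of adj(I−A): (0.65, 0.30); det(I−A) = 0.5075.
m_F = (0.65 + 0.30) / 0.5075 = 0.95 / 0.5075 ≈ 1.872.

m_F = 1.872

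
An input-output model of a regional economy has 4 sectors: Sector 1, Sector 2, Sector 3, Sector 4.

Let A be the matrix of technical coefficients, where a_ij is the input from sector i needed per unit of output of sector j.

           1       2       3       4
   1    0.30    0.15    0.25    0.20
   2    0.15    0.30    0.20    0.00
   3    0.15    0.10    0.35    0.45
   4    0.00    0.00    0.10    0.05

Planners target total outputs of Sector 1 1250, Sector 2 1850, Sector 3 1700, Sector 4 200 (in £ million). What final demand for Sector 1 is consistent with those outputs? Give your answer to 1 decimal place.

I − A =
  [   0.70    -0.15    -0.25    -0.20]
  [  -0.15     0.70    -0.20     0.00]
  [  -0.15    -0.10     0.65    -0.45]
  [   0.00     0.00    -0.10     0.95]
d = (I − A) x:
  d_1 = (+0.70)·1250 + (-0.15)·1850 + (-0.25)·1700 + (-0.20)·200 = 132.5
  d_2 = (-0.15)·1250 + (+0.70)·1850 + (-0.20)·1700 + (+0.00)·200 = 767.5
  d_3 = (-0.15)·1250 + (-0.10)·1850 + (+0.65)·1700 + (-0.45)·200 = 642.5
  d_4 = (+0.00)·1250 + (+0.00)·1850 + (-0.10)·1700 + (+0.95)·200 = 20.0

d_1 = 132.5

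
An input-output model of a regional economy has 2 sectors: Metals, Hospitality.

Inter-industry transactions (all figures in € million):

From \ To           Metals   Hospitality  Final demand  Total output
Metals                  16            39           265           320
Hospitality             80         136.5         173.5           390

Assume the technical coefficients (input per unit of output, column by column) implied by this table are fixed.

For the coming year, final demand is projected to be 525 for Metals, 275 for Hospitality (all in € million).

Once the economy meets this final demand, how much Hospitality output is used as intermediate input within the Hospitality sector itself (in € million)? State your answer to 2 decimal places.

Technical coefficients a_ij = z_ij / X_j:
  a_MM = 16/320 = 0.05, a_HM = 80/320 = 0.25
  a_MH = 39/390 = 0.10, a_HH = 136.5/390 = 0.35
I − A =
  [   0.95    -0.10]
  [  -0.25     0.65]
det(I−A) = (0.95)(0.65) − (-0.10)(-0.25) = 0.5925
adj(I−A) = [[0.65, 0.10], [0.25, 0.95]]
(I − A)⁻¹ = adj(I−A) / det(I−A) ≈
  [   1.0970     0.1688]
  [   0.4219     1.6034]
First solve x = (I − A)⁻¹ d = adj(I−A)·d / det(I−A); in particular x_H = (0.25·525 + 0.95·275) / 0.5925 = 392.50 / 0.5925 ≈ 662.4473.
Intermediate flow from H to H: z_HH = a_HH · x_H = 0.35 × 392.50 / 0.5925 = 137.375 / 0.5925 ≈ 231.86.

z_HH = 231.86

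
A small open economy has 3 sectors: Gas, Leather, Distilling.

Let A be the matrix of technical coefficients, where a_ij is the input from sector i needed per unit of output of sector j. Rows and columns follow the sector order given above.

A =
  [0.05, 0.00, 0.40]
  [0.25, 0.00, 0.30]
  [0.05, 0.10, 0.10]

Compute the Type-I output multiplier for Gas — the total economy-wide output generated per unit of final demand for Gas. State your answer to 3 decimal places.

m_G = 1.488

I − A =
  [   0.95     0.00    -0.40]
  [  -0.25     1.00    -0.30]
  [  -0.05    -0.10     0.90]
Cofactors of I−A, C_ij = (−1)^(i+j)·(minor ij) (rows/columns in the sector order above):
  C_11 = (1.00)(0.90) − (-0.30)(-0.10) = 0.8700
  C_12 = −[(-0.25)(0.90) − (-0.30)(-0.05)] = 0.2400
  C_13 = (-0.25)(-0.10) − (1.00)(-0.05) = 0.0750
  C_21 = −[(0.00)(0.90) − (-0.40)(-0.10)] = 0.0400
  C_22 = (0.95)(0.90) − (-0.40)(-0.05) = 0.8350
  C_23 = −[(0.95)(-0.10) − (0.00)(-0.05)] = 0.0950
  C_31 = (0.00)(-0.30) − (-0.40)(1.00) = 0.4000
  C_32 = −[(0.95)(-0.30) − (-0.40)(-0.25)] = 0.3850
  C_33 = (0.95)(1.00) − (0.00)(-0.25) = 0.9500
det(I−A) = Σ_j (I−A)_1j·C_1j = (0.95)(0.8700) + (0.00)(0.2400) + (-0.40)(0.0750) = 0.7965
adj(I−A) = Cᵀ =
  [ 0.8700   0.0400   0.4000]
  [ 0.2400   0.8350   0.3850]
  [ 0.0750   0.0950   0.9500]
(I − A)⁻¹ = adj(I−A) / det(I−A) ≈
  [   1.0923     0.0502     0.5022]
  [   0.3013     1.0483     0.4834]
  [   0.0942     0.1193     1.1927]
The output multiplier for sector j is the column-j sum of the Leontief inverse (I − A)⁻¹ = adj(I−A) / det(I−A).
Column G of adj(I−A): (0.8700, 0.2400, 0.0750); det(I−A) = 0.7965.
m_G = (0.8700 + 0.2400 + 0.0750) / 0.7965 = 1.185 / 0.7965 ≈ 1.488.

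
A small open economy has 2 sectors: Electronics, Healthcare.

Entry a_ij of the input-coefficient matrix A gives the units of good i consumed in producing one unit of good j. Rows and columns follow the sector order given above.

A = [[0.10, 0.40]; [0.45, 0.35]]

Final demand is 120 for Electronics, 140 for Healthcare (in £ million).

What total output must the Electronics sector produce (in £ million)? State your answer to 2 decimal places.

x_E = 330.86

I − A =
  [   0.90    -0.40]
  [  -0.45     0.65]
det(I−A) = (0.90)(0.65) − (-0.40)(-0.45) = 0.4050
adj(I−A) = [[0.65, 0.40], [0.45, 0.90]]
(I − A)⁻¹ = adj(I−A) / det(I−A) ≈
  [   1.6049     0.9877]
  [   1.1111     2.2222]
x = (I − A)⁻¹ d = adj(I−A)·d / det(I−A), with det(I−A) = 0.4050:
  x_E = (0.65·120 + 0.40·140) / 0.4050 = 134.00 / 0.4050 ≈ 330.86
  x_H = (0.45·120 + 0.90·140) / 0.4050 = 180.00 / 0.4050 ≈ 444.44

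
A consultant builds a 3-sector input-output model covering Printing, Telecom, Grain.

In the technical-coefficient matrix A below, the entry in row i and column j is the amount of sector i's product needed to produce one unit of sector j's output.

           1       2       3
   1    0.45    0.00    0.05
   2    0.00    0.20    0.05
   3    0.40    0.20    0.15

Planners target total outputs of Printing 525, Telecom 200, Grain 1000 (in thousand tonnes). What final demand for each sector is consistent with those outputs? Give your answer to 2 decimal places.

d_1 = 238.75, d_2 = 110.00, d_3 = 600.00

I − A =
  [   0.55     0.00    -0.05]
  [   0.00     0.80    -0.05]
  [  -0.40    -0.20     0.85]
d = (I − A) x:
  d_1 = (+0.55)·525 + (+0.00)·200 + (-0.05)·1000 = 238.75
  d_2 = (+0.00)·525 + (+0.80)·200 + (-0.05)·1000 = 110.00
  d_3 = (-0.40)·525 + (-0.20)·200 + (+0.85)·1000 = 600.00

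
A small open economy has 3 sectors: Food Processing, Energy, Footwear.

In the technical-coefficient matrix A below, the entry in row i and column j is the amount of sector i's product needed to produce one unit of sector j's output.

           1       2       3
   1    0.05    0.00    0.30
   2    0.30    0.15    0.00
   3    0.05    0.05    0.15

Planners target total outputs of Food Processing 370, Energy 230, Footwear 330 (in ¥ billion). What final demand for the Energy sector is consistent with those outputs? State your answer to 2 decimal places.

d_2 = 84.50

I − A =
  [   0.95     0.00    -0.30]
  [  -0.30     0.85     0.00]
  [  -0.05    -0.05     0.85]
d = (I − A) x:
  d_1 = (+0.95)·370 + (+0.00)·230 + (-0.30)·330 = 252.50
  d_2 = (-0.30)·370 + (+0.85)·230 + (+0.00)·330 = 84.50
  d_3 = (-0.05)·370 + (-0.05)·230 + (+0.85)·330 = 250.50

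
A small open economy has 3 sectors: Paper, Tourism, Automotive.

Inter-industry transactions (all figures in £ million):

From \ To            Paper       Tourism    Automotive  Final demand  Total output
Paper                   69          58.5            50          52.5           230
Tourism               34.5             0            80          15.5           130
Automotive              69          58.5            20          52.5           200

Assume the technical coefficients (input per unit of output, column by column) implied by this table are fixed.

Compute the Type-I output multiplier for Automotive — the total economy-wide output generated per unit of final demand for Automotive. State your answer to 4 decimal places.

m_3 = 4.6406

Technical coefficients a_ij = z_ij / X_j:
  a_11 = 69/230 = 0.30, a_21 = 34.5/230 = 0.15, a_31 = 69/230 = 0.30
  a_12 = 58.5/130 = 0.45, a_22 = 0/130 = 0.00, a_32 = 58.5/130 = 0.45
  a_13 = 50/200 = 0.25, a_23 = 80/200 = 0.40, a_33 = 20/200 = 0.10
I − A =
  [   0.70    -0.45    -0.25]
  [  -0.15     1.00    -0.40]
  [  -0.30    -0.45     0.90]
Cofactors of I−A, C_ij = (−1)^(i+j)·(minor ij) (rows/columns in the sector order above):
  C_11 = (1.00)(0.90) − (-0.40)(-0.45) = 0.7200
  C_12 = −[(-0.15)(0.90) − (-0.40)(-0.30)] = 0.2550
  C_13 = (-0.15)(-0.45) − (1.00)(-0.30) = 0.3675
  C_21 = −[(-0.45)(0.90) − (-0.25)(-0.45)] = 0.5175
  C_22 = (0.70)(0.90) − (-0.25)(-0.30) = 0.5550
  C_23 = −[(0.70)(-0.45) − (-0.45)(-0.30)] = 0.4500
  C_31 = (-0.45)(-0.40) − (-0.25)(1.00) = 0.4300
  C_32 = −[(0.70)(-0.40) − (-0.25)(-0.15)] = 0.3175
  C_33 = (0.70)(1.00) − (-0.45)(-0.15) = 0.6325
det(I−A) = Σ_j (I−A)_1j·C_1j = (0.70)(0.7200) + (-0.45)(0.2550) + (-0.25)(0.3675) = 0.297375
adj(I−A) = Cᵀ =
  [ 0.7200   0.5175   0.4300]
  [ 0.2550   0.5550   0.3175]
  [ 0.3675   0.4500   0.6325]
(I − A)⁻¹ = adj(I−A) / det(I−A) ≈
  [   2.42119     1.74023     1.44599]
  [   0.85750     1.86633     1.06768]
  [   1.23581     1.51324     2.12694]
The output multiplier for sector j is the column-j sum of the Leontief inverse (I − A)⁻¹ = adj(I−A) / det(I−A).
Column 3 of adj(I−A): (0.4300, 0.3175, 0.6325); det(I−A) = 0.297375.
m_3 = (0.4300 + 0.3175 + 0.6325) / 0.297375 = 1.38 / 0.297375 ≈ 4.6406.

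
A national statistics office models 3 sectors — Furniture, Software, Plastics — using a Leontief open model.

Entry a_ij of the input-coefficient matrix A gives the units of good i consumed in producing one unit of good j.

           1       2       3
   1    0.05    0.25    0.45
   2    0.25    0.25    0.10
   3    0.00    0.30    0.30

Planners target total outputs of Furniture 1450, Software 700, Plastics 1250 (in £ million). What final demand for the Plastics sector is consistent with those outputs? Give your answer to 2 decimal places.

I − A =
  [   0.95    -0.25    -0.45]
  [  -0.25     0.75    -0.10]
  [   0.00    -0.30     0.70]
d = (I − A) x:
  d_1 = (+0.95)·1450 + (-0.25)·700 + (-0.45)·1250 = 640.00
  d_2 = (-0.25)·1450 + (+0.75)·700 + (-0.10)·1250 = 37.50
  d_3 = (+0.00)·1450 + (-0.30)·700 + (+0.70)·1250 = 665.00

d_3 = 665.00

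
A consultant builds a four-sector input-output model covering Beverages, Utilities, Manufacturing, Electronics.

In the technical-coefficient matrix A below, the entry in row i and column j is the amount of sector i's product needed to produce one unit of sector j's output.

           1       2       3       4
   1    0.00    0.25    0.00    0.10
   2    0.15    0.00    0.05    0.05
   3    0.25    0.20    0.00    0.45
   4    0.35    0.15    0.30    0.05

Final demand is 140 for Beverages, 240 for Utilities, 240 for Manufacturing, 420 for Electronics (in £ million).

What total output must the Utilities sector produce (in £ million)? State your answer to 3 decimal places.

x_2 = 370.312

I − A =
  [   1.00    -0.25     0.00    -0.10]
  [  -0.15     1.00    -0.05    -0.05]
  [  -0.25    -0.20     1.00    -0.45]
  [  -0.35    -0.15    -0.30     0.95]
Compute the cofactors C_ij = (−1)^(i+j)·(3×3 minor ij) of I−A; the adjugate is their transpose:
adj(I−A) = Cᵀ =
  [ 0.791625   0.224750   0.046375   0.117125]
  [ 0.163250   0.772500   0.065250   0.088750]
  [ 0.435250   0.353000   0.865250   0.474250]
  [ 0.454875   0.316250   0.300625   0.949375]
det(I−A) = Σ_j (I−A)_1j·C_1j = (1.00)(0.791625) + (-0.25)(0.163250) + (0.00)(0.435250) + (-0.10)(0.454875) = 0.705325
(I − A)⁻¹ = adj(I−A) / det(I−A) ≈
  [   1.1224     0.3186     0.0657     0.1661]
  [   0.2315     1.0952     0.0925     0.1258]
  [   0.6171     0.5005     1.2267     0.6724]
  [   0.6449     0.4484     0.4262     1.3460]
x = (I − A)⁻¹ d = adj(I−A)·d / det(I−A), with det(I−A) = 0.705325:
  x_1 = (0.791625·140 + 0.224750·240 + 0.046375·240 + 0.117125·420) / 0.705325 = 225.09 / 0.705325 ≈ 319.129
  x_2 = (0.163250·140 + 0.772500·240 + 0.065250·240 + 0.088750·420) / 0.705325 = 261.19 / 0.705325 ≈ 370.312
  x_3 = (0.435250·140 + 0.353000·240 + 0.865250·240 + 0.474250·420) / 0.705325 = 552.50 / 0.705325 ≈ 783.327
  x_4 = (0.454875·140 + 0.316250·240 + 0.300625·240 + 0.949375·420) / 0.705325 = 610.47 / 0.705325 ≈ 865.516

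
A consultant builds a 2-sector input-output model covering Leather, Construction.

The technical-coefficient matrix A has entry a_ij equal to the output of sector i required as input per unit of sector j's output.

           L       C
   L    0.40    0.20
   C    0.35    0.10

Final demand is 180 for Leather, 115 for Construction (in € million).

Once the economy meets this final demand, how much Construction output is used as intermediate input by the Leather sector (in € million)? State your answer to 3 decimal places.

z_CL = 137.766

I − A =
  [   0.60    -0.20]
  [  -0.35     0.90]
det(I−A) = (0.60)(0.90) − (-0.20)(-0.35) = 0.4700
adj(I−A) = [[0.90, 0.20], [0.35, 0.60]]
(I − A)⁻¹ = adj(I−A) / det(I−A) ≈
  [   1.9149     0.4255]
  [   0.7447     1.2766]
First solve x = (I − A)⁻¹ d = adj(I−A)·d / det(I−A); in particular x_L = (0.90·180 + 0.20·115) / 0.4700 = 185.00 / 0.4700 ≈ 393.61702.
Intermediate flow from C to L: z_CL = a_CL · x_L = 0.35 × 185.00 / 0.4700 = 64.75 / 0.4700 ≈ 137.766.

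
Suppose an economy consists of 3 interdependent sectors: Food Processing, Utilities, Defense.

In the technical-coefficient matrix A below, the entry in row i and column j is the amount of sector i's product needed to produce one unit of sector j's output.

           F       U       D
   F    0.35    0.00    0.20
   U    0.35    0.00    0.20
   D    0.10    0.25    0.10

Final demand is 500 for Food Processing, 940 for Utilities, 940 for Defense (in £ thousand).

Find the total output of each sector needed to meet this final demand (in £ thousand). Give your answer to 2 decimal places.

I − A =
  [   0.65     0.00    -0.20]
  [  -0.35     1.00    -0.20]
  [  -0.10    -0.25     0.90]
Cofactors of I−A, C_ij = (−1)^(i+j)·(minor ij) (rows/columns in the sector order above):
  C_11 = (1.00)(0.90) − (-0.20)(-0.25) = 0.8500
  C_12 = −[(-0.35)(0.90) − (-0.20)(-0.10)] = 0.3350
  C_13 = (-0.35)(-0.25) − (1.00)(-0.10) = 0.1875
  C_21 = −[(0.00)(0.90) − (-0.20)(-0.25)] = 0.0500
  C_22 = (0.65)(0.90) − (-0.20)(-0.10) = 0.5650
  C_23 = −[(0.65)(-0.25) − (0.00)(-0.10)] = 0.1625
  C_31 = (0.00)(-0.20) − (-0.20)(1.00) = 0.2000
  C_32 = −[(0.65)(-0.20) − (-0.20)(-0.35)] = 0.2000
  C_33 = (0.65)(1.00) − (0.00)(-0.35) = 0.6500
det(I−A) = Σ_j (I−A)_1j·C_1j = (0.65)(0.8500) + (0.00)(0.3350) + (-0.20)(0.1875) = 0.5150
adj(I−A) = Cᵀ =
  [ 0.8500   0.0500   0.2000]
  [ 0.3350   0.5650   0.2000]
  [ 0.1875   0.1625   0.6500]
(I − A)⁻¹ = adj(I−A) / det(I−A) ≈
  [   1.6505     0.0971     0.3883]
  [   0.6505     1.0971     0.3883]
  [   0.3641     0.3155     1.2621]
x = (I − A)⁻¹ d = adj(I−A)·d / det(I−A), with det(I−A) = 0.5150:
  x_F = (0.8500·500 + 0.0500·940 + 0.2000·940) / 0.5150 = 660.00 / 0.5150 ≈ 1281.55
  x_U = (0.3350·500 + 0.5650·940 + 0.2000·940) / 0.5150 = 886.60 / 0.5150 ≈ 1721.55
  x_D = (0.1875·500 + 0.1625·940 + 0.6500·940) / 0.5150 = 857.50 / 0.5150 ≈ 1665.05

x_F = 1281.55, x_U = 1721.55, x_D = 1665.05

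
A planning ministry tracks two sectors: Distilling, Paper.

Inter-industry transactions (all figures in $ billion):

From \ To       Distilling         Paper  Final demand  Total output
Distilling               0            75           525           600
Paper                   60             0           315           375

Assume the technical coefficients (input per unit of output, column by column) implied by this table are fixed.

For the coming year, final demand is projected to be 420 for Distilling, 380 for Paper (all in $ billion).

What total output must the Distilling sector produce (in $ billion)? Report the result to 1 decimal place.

Technical coefficients a_ij = z_ij / X_j:
  a_11 = 0/600 = 0.00, a_21 = 60/600 = 0.10
  a_12 = 75/375 = 0.20, a_22 = 0/375 = 0.00
I − A =
  [   1.00    -0.20]
  [  -0.10     1.00]
det(I−A) = (1.00)(1.00) − (-0.20)(-0.10) = 0.9800
adj(I−A) = [[1.00, 0.20], [0.10, 1.00]]
(I − A)⁻¹ = adj(I−A) / det(I−A) ≈
  [   1.0204     0.2041]
  [   0.1020     1.0204]
x = (I − A)⁻¹ d = adj(I−A)·d / det(I−A), with det(I−A) = 0.9800:
  x_1 = (1.00·420 + 0.20·380) / 0.9800 = 496.00 / 0.9800 ≈ 506.1
  x_2 = (0.10·420 + 1.00·380) / 0.9800 = 422.00 / 0.9800 ≈ 430.6

x_1 = 506.1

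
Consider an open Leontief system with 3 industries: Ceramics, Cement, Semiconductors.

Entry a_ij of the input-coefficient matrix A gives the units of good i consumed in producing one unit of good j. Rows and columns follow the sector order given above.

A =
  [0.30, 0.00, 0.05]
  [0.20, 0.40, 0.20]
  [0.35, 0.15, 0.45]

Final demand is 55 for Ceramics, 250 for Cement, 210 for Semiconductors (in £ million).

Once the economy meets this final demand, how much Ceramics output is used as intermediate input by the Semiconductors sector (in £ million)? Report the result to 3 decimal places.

I − A =
  [   0.70     0.00    -0.05]
  [  -0.20     0.60    -0.20]
  [  -0.35    -0.15     0.55]
Cofactors of I−A, C_ij = (−1)^(i+j)·(minor ij) (rows/columns in the sector order above):
  C_11 = (0.60)(0.55) − (-0.20)(-0.15) = 0.3000
  C_12 = −[(-0.20)(0.55) − (-0.20)(-0.35)] = 0.1800
  C_13 = (-0.20)(-0.15) − (0.60)(-0.35) = 0.2400
  C_21 = −[(0.00)(0.55) − (-0.05)(-0.15)] = 0.0075
  C_22 = (0.70)(0.55) − (-0.05)(-0.35) = 0.3675
  C_23 = −[(0.70)(-0.15) − (0.00)(-0.35)] = 0.1050
  C_31 = (0.00)(-0.20) − (-0.05)(0.60) = 0.0300
  C_32 = −[(0.70)(-0.20) − (-0.05)(-0.20)] = 0.1500
  C_33 = (0.70)(0.60) − (0.00)(-0.20) = 0.4200
det(I−A) = Σ_j (I−A)_1j·C_1j = (0.70)(0.3000) + (0.00)(0.1800) + (-0.05)(0.2400) = 0.1980
adj(I−A) = Cᵀ =
  [ 0.3000   0.0075   0.0300]
  [ 0.1800   0.3675   0.1500]
  [ 0.2400   0.1050   0.4200]
(I − A)⁻¹ = adj(I−A) / det(I−A) ≈
  [   1.5152     0.0379     0.1515]
  [   0.9091     1.8561     0.7576]
  [   1.2121     0.5303     2.1212]
First solve x = (I − A)⁻¹ d = adj(I−A)·d / det(I−A); in particular x_3 = (0.2400·55 + 0.1050·250 + 0.4200·210) / 0.1980 = 127.65 / 0.1980 ≈ 644.69697.
Intermediate flow from 1 to 3: z_13 = a_13 · x_3 = 0.05 × 127.65 / 0.1980 = 6.3825 / 0.1980 ≈ 32.235.

z_13 = 32.235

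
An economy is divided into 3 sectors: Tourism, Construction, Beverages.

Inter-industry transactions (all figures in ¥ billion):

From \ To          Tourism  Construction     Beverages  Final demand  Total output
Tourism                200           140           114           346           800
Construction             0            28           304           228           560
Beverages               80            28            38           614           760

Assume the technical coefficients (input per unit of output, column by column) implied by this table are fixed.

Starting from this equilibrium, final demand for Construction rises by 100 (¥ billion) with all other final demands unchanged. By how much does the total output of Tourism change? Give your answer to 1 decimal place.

Δx_1 = 38.4

Technical coefficients a_ij = z_ij / X_j:
  a_11 = 200/800 = 0.25, a_21 = 0/800 = 0.00, a_31 = 80/800 = 0.10
  a_12 = 140/560 = 0.25, a_22 = 28/560 = 0.05, a_32 = 28/560 = 0.05
  a_13 = 114/760 = 0.15, a_23 = 304/760 = 0.40, a_33 = 38/760 = 0.05
I − A =
  [   0.75    -0.25    -0.15]
  [   0.00     0.95    -0.40]
  [  -0.10    -0.05     0.95]
Cofactors of I−A, C_ij = (−1)^(i+j)·(minor ij) (rows/columns in the sector order above):
  C_11 = (0.95)(0.95) − (-0.40)(-0.05) = 0.8825
  C_12 = −[(0.00)(0.95) − (-0.40)(-0.10)] = 0.0400
  C_13 = (0.00)(-0.05) − (0.95)(-0.10) = 0.0950
  C_21 = −[(-0.25)(0.95) − (-0.15)(-0.05)] = 0.2450
  C_22 = (0.75)(0.95) − (-0.15)(-0.10) = 0.6975
  C_23 = −[(0.75)(-0.05) − (-0.25)(-0.10)] = 0.0625
  C_31 = (-0.25)(-0.40) − (-0.15)(0.95) = 0.2425
  C_32 = −[(0.75)(-0.40) − (-0.15)(0.00)] = 0.3000
  C_33 = (0.75)(0.95) − (-0.25)(0.00) = 0.7125
det(I−A) = Σ_j (I−A)_1j·C_1j = (0.75)(0.8825) + (-0.25)(0.0400) + (-0.15)(0.0950) = 0.637625
adj(I−A) = Cᵀ =
  [ 0.8825   0.2450   0.2425]
  [ 0.0400   0.6975   0.3000]
  [ 0.0950   0.0625   0.7125]
(I − A)⁻¹ = adj(I−A) / det(I−A) ≈
  [   1.3840     0.3842     0.3803]
  [   0.0627     1.0939     0.4705]
  [   0.1490     0.0980     1.1174]
Δx = (I − A)⁻¹ Δd with Δd having +100 in the Construction component and 0 elsewhere.
So Δx_1 = L_12 · (+100), where L_12 = adj(I−A)_12 / det(I−A) = 0.2450 / 0.637625.
Δx_1 = 0.2450 × (+100) / 0.637625 = 24.50 / 0.637625 ≈ 38.4.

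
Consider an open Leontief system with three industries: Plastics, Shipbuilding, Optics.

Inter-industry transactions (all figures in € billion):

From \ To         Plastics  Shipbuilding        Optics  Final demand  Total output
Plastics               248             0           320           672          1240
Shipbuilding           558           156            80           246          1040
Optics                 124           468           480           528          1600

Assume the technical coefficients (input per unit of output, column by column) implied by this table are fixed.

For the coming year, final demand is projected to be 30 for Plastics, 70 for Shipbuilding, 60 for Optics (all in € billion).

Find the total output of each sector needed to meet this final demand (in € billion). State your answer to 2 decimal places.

x_P = 84.08, x_S = 137.83, x_O = 186.33

Technical coefficients a_ij = z_ij / X_j:
  a_PP = 248/1240 = 0.20, a_SP = 558/1240 = 0.45, a_OP = 124/1240 = 0.10
  a_PS = 0/1040 = 0.00, a_SS = 156/1040 = 0.15, a_OS = 468/1040 = 0.45
  a_PO = 320/1600 = 0.20, a_SO = 80/1600 = 0.05, a_OO = 480/1600 = 0.30
I − A =
  [   0.80     0.00    -0.20]
  [  -0.45     0.85    -0.05]
  [  -0.10    -0.45     0.70]
Cofactors of I−A, C_ij = (−1)^(i+j)·(minor ij) (rows/columns in the sector order above):
  C_11 = (0.85)(0.70) − (-0.05)(-0.45) = 0.5725
  C_12 = −[(-0.45)(0.70) − (-0.05)(-0.10)] = 0.3200
  C_13 = (-0.45)(-0.45) − (0.85)(-0.10) = 0.2875
  C_21 = −[(0.00)(0.70) − (-0.20)(-0.45)] = 0.0900
  C_22 = (0.80)(0.70) − (-0.20)(-0.10) = 0.5400
  C_23 = −[(0.80)(-0.45) − (0.00)(-0.10)] = 0.3600
  C_31 = (0.00)(-0.05) − (-0.20)(0.85) = 0.1700
  C_32 = −[(0.80)(-0.05) − (-0.20)(-0.45)] = 0.1300
  C_33 = (0.80)(0.85) − (0.00)(-0.45) = 0.6800
det(I−A) = Σ_j (I−A)_1j·C_1j = (0.80)(0.5725) + (0.00)(0.3200) + (-0.20)(0.2875) = 0.4005
adj(I−A) = Cᵀ =
  [ 0.5725   0.0900   0.1700]
  [ 0.3200   0.5400   0.1300]
  [ 0.2875   0.3600   0.6800]
(I − A)⁻¹ = adj(I−A) / det(I−A) ≈
  [   1.4295     0.2247     0.4245]
  [   0.7990     1.3483     0.3246]
  [   0.7179     0.8989     1.6979]
x = (I − A)⁻¹ d = adj(I−A)·d / det(I−A), with det(I−A) = 0.4005:
  x_P = (0.5725·30 + 0.0900·70 + 0.1700·60) / 0.4005 = 33.675 / 0.4005 ≈ 84.08
  x_S = (0.3200·30 + 0.5400·70 + 0.1300·60) / 0.4005 = 55.20 / 0.4005 ≈ 137.83
  x_O = (0.2875·30 + 0.3600·70 + 0.6800·60) / 0.4005 = 74.625 / 0.4005 ≈ 186.33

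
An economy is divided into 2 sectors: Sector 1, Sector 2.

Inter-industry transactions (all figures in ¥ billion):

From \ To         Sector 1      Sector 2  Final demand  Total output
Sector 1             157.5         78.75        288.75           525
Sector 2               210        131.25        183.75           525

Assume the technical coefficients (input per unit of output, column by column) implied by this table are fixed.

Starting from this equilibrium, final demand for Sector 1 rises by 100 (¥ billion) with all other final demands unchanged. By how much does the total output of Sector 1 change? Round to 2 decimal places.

Technical coefficients a_ij = z_ij / X_j:
  a_11 = 157.5/525 = 0.30, a_21 = 210/525 = 0.40
  a_12 = 78.75/525 = 0.15, a_22 = 131.25/525 = 0.25
I − A =
  [   0.70    -0.15]
  [  -0.40     0.75]
det(I−A) = (0.70)(0.75) − (-0.15)(-0.40) = 0.4650
adj(I−A) = [[0.75, 0.15], [0.40, 0.70]]
(I − A)⁻¹ = adj(I−A) / det(I−A) ≈
  [   1.6129     0.3226]
  [   0.8602     1.5054]
Δx = (I − A)⁻¹ Δd with Δd having +100 in the Sector 1 component and 0 elsewhere.
So Δx_1 = L_11 · (+100), where L_11 = adj(I−A)_11 / det(I−A) = 0.75 / 0.4650.
Δx_1 = 0.75 × (+100) / 0.4650 = 75.00 / 0.4650 ≈ 161.29.

Δx_1 = 161.29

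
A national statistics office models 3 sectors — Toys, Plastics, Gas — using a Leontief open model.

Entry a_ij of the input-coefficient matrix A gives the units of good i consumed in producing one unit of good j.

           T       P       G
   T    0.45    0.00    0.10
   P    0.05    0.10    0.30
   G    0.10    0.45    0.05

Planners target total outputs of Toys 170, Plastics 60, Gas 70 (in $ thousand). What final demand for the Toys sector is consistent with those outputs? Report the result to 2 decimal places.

I − A =
  [   0.55     0.00    -0.10]
  [  -0.05     0.90    -0.30]
  [  -0.10    -0.45     0.95]
d = (I − A) x:
  d_T = (+0.55)·170 + (+0.00)·60 + (-0.10)·70 = 86.50
  d_P = (-0.05)·170 + (+0.90)·60 + (-0.30)·70 = 24.50
  d_G = (-0.10)·170 + (-0.45)·60 + (+0.95)·70 = 22.50

d_T = 86.50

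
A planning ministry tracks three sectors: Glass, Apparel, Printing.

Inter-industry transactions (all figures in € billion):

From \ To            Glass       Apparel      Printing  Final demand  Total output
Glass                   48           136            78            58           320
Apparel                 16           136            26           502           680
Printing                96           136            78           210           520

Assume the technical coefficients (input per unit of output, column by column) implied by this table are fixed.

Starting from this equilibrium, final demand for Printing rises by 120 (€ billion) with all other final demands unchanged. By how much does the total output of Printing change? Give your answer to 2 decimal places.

Δx_P = 154.47

Technical coefficients a_ij = z_ij / X_j:
  a_GG = 48/320 = 0.15, a_AG = 16/320 = 0.05, a_PG = 96/320 = 0.30
  a_GA = 136/680 = 0.20, a_AA = 136/680 = 0.20, a_PA = 136/680 = 0.20
  a_GP = 78/520 = 0.15, a_AP = 26/520 = 0.05, a_PP = 78/520 = 0.15
I − A =
  [   0.85    -0.20    -0.15]
  [  -0.05     0.80    -0.05]
  [  -0.30    -0.20     0.85]
Cofactors of I−A, C_ij = (−1)^(i+j)·(minor ij) (rows/columns in the sector order above):
  C_11 = (0.80)(0.85) − (-0.05)(-0.20) = 0.6700
  C_12 = −[(-0.05)(0.85) − (-0.05)(-0.30)] = 0.0575
  C_13 = (-0.05)(-0.20) − (0.80)(-0.30) = 0.2500
  C_21 = −[(-0.20)(0.85) − (-0.15)(-0.20)] = 0.2000
  C_22 = (0.85)(0.85) − (-0.15)(-0.30) = 0.6775
  C_23 = −[(0.85)(-0.20) − (-0.20)(-0.30)] = 0.2300
  C_31 = (-0.20)(-0.05) − (-0.15)(0.80) = 0.1300
  C_32 = −[(0.85)(-0.05) − (-0.15)(-0.05)] = 0.0500
  C_33 = (0.85)(0.80) − (-0.20)(-0.05) = 0.6700
det(I−A) = Σ_j (I−A)_1j·C_1j = (0.85)(0.6700) + (-0.20)(0.0575) + (-0.15)(0.2500) = 0.5205
adj(I−A) = Cᵀ =
  [ 0.6700   0.2000   0.1300]
  [ 0.0575   0.6775   0.0500]
  [ 0.2500   0.2300   0.6700]
(I − A)⁻¹ = adj(I−A) / det(I−A) ≈
  [   1.2872     0.3842     0.2498]
  [   0.1105     1.3016     0.0961]
  [   0.4803     0.4419     1.2872]
Δx = (I − A)⁻¹ Δd with Δd having +120 in the Printing component and 0 elsewhere.
So Δx_P = L_PP · (+120), where L_PP = adj(I−A)_PP / det(I−A) = 0.6700 / 0.5205.
Δx_P = 0.6700 × (+120) / 0.5205 = 80.40 / 0.5205 ≈ 154.47.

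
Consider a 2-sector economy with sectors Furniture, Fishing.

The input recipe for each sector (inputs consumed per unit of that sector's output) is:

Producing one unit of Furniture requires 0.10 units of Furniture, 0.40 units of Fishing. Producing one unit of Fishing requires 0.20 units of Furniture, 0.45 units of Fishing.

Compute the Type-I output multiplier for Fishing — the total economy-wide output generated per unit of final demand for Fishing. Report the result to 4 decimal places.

I − A =
  [   0.90    -0.20]
  [  -0.40     0.55]
det(I−A) = (0.90)(0.55) − (-0.20)(-0.40) = 0.4150
adj(I−A) = [[0.55, 0.20], [0.40, 0.90]]
(I − A)⁻¹ = adj(I−A) / det(I−A) ≈
  [   1.32530     0.48193]
  [   0.96386     2.16867]
The output multiplier for sector j is the column-j sum of the Leontief inverse (I − A)⁻¹ = adj(I−A) / det(I−A).
Column 2 of adj(I−A): (0.20, 0.90); det(I−A) = 0.4150.
m_2 = (0.20 + 0.90) / 0.4150 = 1.10 / 0.4150 ≈ 2.6506.

m_2 = 2.6506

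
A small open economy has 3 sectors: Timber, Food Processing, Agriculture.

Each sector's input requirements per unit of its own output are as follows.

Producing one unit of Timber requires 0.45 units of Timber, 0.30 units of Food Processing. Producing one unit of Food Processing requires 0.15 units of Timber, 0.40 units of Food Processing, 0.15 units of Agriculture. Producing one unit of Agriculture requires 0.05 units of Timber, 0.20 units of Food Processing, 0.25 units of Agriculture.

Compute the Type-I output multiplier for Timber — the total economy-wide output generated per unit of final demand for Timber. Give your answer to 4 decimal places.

m_1 = 3.5385

I − A =
  [   0.55    -0.15    -0.05]
  [  -0.30     0.60    -0.20]
  [   0.00    -0.15     0.75]
Cofactors of I−A, C_ij = (−1)^(i+j)·(minor ij) (rows/columns in the sector order above):
  C_11 = (0.60)(0.75) − (-0.20)(-0.15) = 0.4200
  C_12 = −[(-0.30)(0.75) − (-0.20)(0.00)] = 0.2250
  C_13 = (-0.30)(-0.15) − (0.60)(0.00) = 0.0450
  C_21 = −[(-0.15)(0.75) − (-0.05)(-0.15)] = 0.1200
  C_22 = (0.55)(0.75) − (-0.05)(0.00) = 0.4125
  C_23 = −[(0.55)(-0.15) − (-0.15)(0.00)] = 0.0825
  C_31 = (-0.15)(-0.20) − (-0.05)(0.60) = 0.0600
  C_32 = −[(0.55)(-0.20) − (-0.05)(-0.30)] = 0.1250
  C_33 = (0.55)(0.60) − (-0.15)(-0.30) = 0.2850
det(I−A) = Σ_j (I−A)_1j·C_1j = (0.55)(0.4200) + (-0.15)(0.2250) + (-0.05)(0.0450) = 0.1950
adj(I−A) = Cᵀ =
  [ 0.4200   0.1200   0.0600]
  [ 0.2250   0.4125   0.1250]
  [ 0.0450   0.0825   0.2850]
(I − A)⁻¹ = adj(I−A) / det(I−A) ≈
  [   2.15385     0.61538     0.30769]
  [   1.15385     2.11538     0.64103]
  [   0.23077     0.42308     1.46154]
The output multiplier for sector j is the column-j sum of the Leontief inverse (I − A)⁻¹ = adj(I−A) / det(I−A).
Column 1 of adj(I−A): (0.4200, 0.2250, 0.0450); det(I−A) = 0.1950.
m_1 = (0.4200 + 0.2250 + 0.0450) / 0.1950 = 0.69 / 0.1950 ≈ 3.5385.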